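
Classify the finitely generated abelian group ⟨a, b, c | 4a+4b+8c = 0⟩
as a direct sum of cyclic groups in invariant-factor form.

rank_ℚ(R)=1; free=3−1=2
SNF(R) diag = [4] → torsion [4]

Answer: M ≅ ℤ^2 ⊕ ℤ/4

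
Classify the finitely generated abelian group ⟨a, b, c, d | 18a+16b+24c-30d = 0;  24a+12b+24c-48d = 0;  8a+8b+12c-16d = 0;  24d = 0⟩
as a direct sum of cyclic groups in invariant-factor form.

Answer: M ≅ ℤ/2 ⊕ ℤ/4 ⊕ ℤ/12 ⊕ ℤ/24

Derivation:
rank_ℚ(R)=4; free=4−4=0
SNF(R) diag = [2, 4, 12, 24] → torsion [2, 4, 12, 24]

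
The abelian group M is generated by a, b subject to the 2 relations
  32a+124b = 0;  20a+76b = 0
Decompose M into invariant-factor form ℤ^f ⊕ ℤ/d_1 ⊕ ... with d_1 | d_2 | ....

rank_ℚ(R)=2; free=2−2=0
SNF(R) diag = [4, 12] → torsion [4, 12]

Answer: M ≅ ℤ/4 ⊕ ℤ/12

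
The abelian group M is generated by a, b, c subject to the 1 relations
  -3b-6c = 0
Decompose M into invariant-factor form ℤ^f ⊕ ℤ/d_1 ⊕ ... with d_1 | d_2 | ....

Answer: M ≅ ℤ^2 ⊕ ℤ/3

Derivation:
rank_ℚ(R)=1; free=3−1=2
SNF(R) diag = [3] → torsion [3]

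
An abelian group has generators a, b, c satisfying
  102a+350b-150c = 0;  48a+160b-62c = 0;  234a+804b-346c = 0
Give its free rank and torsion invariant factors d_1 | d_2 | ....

rank_ℚ(R)=3; free=3−3=0
SNF(R) diag = [2, 2, 6] → torsion [2, 2, 6]

Answer: M ≅ ℤ/2 ⊕ ℤ/2 ⊕ ℤ/6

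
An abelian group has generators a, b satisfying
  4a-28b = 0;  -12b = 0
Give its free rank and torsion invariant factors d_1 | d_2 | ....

rank_ℚ(R)=2; free=2−2=0
SNF(R) diag = [4, 12] → torsion [4, 12]

Answer: M ≅ ℤ/4 ⊕ ℤ/12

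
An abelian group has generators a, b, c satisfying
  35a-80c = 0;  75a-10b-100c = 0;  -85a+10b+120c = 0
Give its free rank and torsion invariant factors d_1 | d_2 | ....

Answer: M ≅ ℤ/5 ⊕ ℤ/10 ⊕ ℤ/20

Derivation:
rank_ℚ(R)=3; free=3−3=0
SNF(R) diag = [5, 10, 20] → torsion [5, 10, 20]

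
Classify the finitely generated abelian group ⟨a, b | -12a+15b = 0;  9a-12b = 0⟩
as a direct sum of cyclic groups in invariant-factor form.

rank_ℚ(R)=2; free=2−2=0
SNF(R) diag = [3, 3] → torsion [3, 3]

Answer: M ≅ ℤ/3 ⊕ ℤ/3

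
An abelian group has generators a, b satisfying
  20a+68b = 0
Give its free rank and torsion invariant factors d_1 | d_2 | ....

rank_ℚ(R)=1; free=2−1=1
SNF(R) diag = [4] → torsion [4]

Answer: M ≅ ℤ^1 ⊕ ℤ/4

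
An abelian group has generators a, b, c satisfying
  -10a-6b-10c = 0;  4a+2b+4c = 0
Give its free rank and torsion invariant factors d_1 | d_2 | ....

rank_ℚ(R)=2; free=3−2=1
SNF(R) diag = [2, 2] → torsion [2, 2]

Answer: M ≅ ℤ^1 ⊕ ℤ/2 ⊕ ℤ/2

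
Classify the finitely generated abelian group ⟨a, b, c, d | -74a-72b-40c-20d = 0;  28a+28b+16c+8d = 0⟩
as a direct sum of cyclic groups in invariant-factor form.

rank_ℚ(R)=2; free=4−2=2
SNF(R) diag = [2, 4] → torsion [2, 4]

Answer: M ≅ ℤ^2 ⊕ ℤ/2 ⊕ ℤ/4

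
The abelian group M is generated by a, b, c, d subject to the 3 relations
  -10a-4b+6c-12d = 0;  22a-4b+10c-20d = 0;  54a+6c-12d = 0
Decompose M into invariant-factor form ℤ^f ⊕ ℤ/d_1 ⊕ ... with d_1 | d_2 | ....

rank_ℚ(R)=3; free=4−3=1
SNF(R) diag = [2, 4, 12] → torsion [2, 4, 12]

Answer: M ≅ ℤ^1 ⊕ ℤ/2 ⊕ ℤ/4 ⊕ ℤ/12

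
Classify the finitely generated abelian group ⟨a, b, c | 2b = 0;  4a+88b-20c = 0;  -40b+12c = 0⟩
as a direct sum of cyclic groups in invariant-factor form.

rank_ℚ(R)=3; free=3−3=0
SNF(R) diag = [2, 4, 12] → torsion [2, 4, 12]

Answer: M ≅ ℤ/2 ⊕ ℤ/4 ⊕ ℤ/12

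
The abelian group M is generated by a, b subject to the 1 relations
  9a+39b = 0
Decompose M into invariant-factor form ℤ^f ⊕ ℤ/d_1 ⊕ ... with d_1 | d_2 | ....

Answer: M ≅ ℤ^1 ⊕ ℤ/3

Derivation:
rank_ℚ(R)=1; free=2−1=1
SNF(R) diag = [3] → torsion [3]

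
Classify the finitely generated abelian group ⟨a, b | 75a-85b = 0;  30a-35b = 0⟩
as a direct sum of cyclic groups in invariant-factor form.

Answer: M ≅ ℤ/5 ⊕ ℤ/15

Derivation:
rank_ℚ(R)=2; free=2−2=0
SNF(R) diag = [5, 15] → torsion [5, 15]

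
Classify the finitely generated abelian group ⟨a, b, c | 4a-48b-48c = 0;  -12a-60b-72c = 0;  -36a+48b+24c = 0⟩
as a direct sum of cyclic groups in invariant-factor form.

Answer: M ≅ ℤ/4 ⊕ ℤ/12 ⊕ ℤ/24

Derivation:
rank_ℚ(R)=3; free=3−3=0
SNF(R) diag = [4, 12, 24] → torsion [4, 12, 24]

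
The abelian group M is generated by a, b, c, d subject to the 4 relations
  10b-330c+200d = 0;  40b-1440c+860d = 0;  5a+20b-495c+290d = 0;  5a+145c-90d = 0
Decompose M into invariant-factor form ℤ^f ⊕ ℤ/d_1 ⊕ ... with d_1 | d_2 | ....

Answer: M ≅ ℤ/5 ⊕ ℤ/10 ⊕ ℤ/20 ⊕ ℤ/60

Derivation:
rank_ℚ(R)=4; free=4−4=0
SNF(R) diag = [5, 10, 20, 60] → torsion [5, 10, 20, 60]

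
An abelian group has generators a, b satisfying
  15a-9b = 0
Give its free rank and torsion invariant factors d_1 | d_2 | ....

rank_ℚ(R)=1; free=2−1=1
SNF(R) diag = [3] → torsion [3]

Answer: M ≅ ℤ^1 ⊕ ℤ/3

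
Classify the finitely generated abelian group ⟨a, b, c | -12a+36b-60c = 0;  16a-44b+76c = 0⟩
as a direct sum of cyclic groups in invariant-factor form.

rank_ℚ(R)=2; free=3−2=1
SNF(R) diag = [4, 12] → torsion [4, 12]

Answer: M ≅ ℤ^1 ⊕ ℤ/4 ⊕ ℤ/12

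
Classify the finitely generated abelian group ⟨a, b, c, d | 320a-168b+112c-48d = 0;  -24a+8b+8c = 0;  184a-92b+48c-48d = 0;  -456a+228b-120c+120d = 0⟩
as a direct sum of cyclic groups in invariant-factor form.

Answer: M ≅ ℤ/4 ⊕ ℤ/8 ⊕ ℤ/24 ⊕ ℤ/48

Derivation:
rank_ℚ(R)=4; free=4−4=0
SNF(R) diag = [4, 8, 24, 48] → torsion [4, 8, 24, 48]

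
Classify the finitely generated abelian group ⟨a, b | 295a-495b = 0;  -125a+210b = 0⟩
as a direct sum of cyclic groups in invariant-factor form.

rank_ℚ(R)=2; free=2−2=0
SNF(R) diag = [5, 15] → torsion [5, 15]

Answer: M ≅ ℤ/5 ⊕ ℤ/15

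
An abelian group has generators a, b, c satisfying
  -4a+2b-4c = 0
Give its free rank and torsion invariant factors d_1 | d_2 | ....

Answer: M ≅ ℤ^2 ⊕ ℤ/2

Derivation:
rank_ℚ(R)=1; free=3−1=2
SNF(R) diag = [2] → torsion [2]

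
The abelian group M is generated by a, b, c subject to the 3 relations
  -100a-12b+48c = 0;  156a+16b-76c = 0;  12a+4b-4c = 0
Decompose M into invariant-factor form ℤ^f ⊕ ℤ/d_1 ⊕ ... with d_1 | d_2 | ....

Answer: M ≅ ℤ/4 ⊕ ℤ/4 ⊕ ℤ/12

Derivation:
rank_ℚ(R)=3; free=3−3=0
SNF(R) diag = [4, 4, 12] → torsion [4, 4, 12]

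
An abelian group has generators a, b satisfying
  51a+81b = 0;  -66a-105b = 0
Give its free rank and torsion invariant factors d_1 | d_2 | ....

rank_ℚ(R)=2; free=2−2=0
SNF(R) diag = [3, 3] → torsion [3, 3]

Answer: M ≅ ℤ/3 ⊕ ℤ/3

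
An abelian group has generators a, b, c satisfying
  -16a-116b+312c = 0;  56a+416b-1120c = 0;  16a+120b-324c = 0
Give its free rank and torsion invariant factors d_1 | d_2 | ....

Answer: M ≅ ℤ/4 ⊕ ℤ/4 ⊕ ℤ/8

Derivation:
rank_ℚ(R)=3; free=3−3=0
SNF(R) diag = [4, 4, 8] → torsion [4, 4, 8]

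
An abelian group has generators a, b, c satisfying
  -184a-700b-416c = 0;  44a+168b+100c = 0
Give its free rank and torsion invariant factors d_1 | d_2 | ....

rank_ℚ(R)=2; free=3−2=1
SNF(R) diag = [4, 4] → torsion [4, 4]

Answer: M ≅ ℤ^1 ⊕ ℤ/4 ⊕ ℤ/4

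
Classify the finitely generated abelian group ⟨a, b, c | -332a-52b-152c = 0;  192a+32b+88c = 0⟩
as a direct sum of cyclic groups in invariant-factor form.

Answer: M ≅ ℤ^1 ⊕ ℤ/4 ⊕ ℤ/8

Derivation:
rank_ℚ(R)=2; free=3−2=1
SNF(R) diag = [4, 8] → torsion [4, 8]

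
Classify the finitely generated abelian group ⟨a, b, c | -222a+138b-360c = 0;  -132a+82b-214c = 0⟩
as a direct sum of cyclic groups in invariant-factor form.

Answer: M ≅ ℤ^1 ⊕ ℤ/2 ⊕ ℤ/6

Derivation:
rank_ℚ(R)=2; free=3−2=1
SNF(R) diag = [2, 6] → torsion [2, 6]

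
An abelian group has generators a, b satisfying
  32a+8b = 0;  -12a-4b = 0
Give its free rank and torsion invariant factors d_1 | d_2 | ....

Answer: M ≅ ℤ/4 ⊕ ℤ/8

Derivation:
rank_ℚ(R)=2; free=2−2=0
SNF(R) diag = [4, 8] → torsion [4, 8]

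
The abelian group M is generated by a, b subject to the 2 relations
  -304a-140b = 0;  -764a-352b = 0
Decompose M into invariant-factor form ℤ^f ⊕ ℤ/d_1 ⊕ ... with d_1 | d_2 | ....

Answer: M ≅ ℤ/4 ⊕ ℤ/12

Derivation:
rank_ℚ(R)=2; free=2−2=0
SNF(R) diag = [4, 12] → torsion [4, 12]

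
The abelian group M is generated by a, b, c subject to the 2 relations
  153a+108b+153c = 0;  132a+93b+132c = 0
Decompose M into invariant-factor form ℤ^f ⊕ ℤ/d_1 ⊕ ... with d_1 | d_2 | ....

Answer: M ≅ ℤ^1 ⊕ ℤ/3 ⊕ ℤ/9

Derivation:
rank_ℚ(R)=2; free=3−2=1
SNF(R) diag = [3, 9] → torsion [3, 9]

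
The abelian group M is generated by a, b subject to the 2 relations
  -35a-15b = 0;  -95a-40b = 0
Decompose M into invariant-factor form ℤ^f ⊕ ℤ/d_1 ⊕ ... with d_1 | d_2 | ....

rank_ℚ(R)=2; free=2−2=0
SNF(R) diag = [5, 5] → torsion [5, 5]

Answer: M ≅ ℤ/5 ⊕ ℤ/5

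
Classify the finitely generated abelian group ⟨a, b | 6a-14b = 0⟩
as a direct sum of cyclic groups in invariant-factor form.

Answer: M ≅ ℤ^1 ⊕ ℤ/2

Derivation:
rank_ℚ(R)=1; free=2−1=1
SNF(R) diag = [2] → torsion [2]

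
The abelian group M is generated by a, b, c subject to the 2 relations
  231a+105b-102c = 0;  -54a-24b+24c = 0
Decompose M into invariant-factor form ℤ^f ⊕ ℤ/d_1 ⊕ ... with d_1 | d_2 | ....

rank_ℚ(R)=2; free=3−2=1
SNF(R) diag = [3, 6] → torsion [3, 6]

Answer: M ≅ ℤ^1 ⊕ ℤ/3 ⊕ ℤ/6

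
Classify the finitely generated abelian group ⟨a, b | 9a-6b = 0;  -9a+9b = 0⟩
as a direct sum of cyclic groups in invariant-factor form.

Answer: M ≅ ℤ/3 ⊕ ℤ/9

Derivation:
rank_ℚ(R)=2; free=2−2=0
SNF(R) diag = [3, 9] → torsion [3, 9]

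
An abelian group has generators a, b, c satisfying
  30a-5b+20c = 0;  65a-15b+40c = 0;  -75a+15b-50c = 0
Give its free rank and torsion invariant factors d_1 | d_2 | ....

rank_ℚ(R)=3; free=3−3=0
SNF(R) diag = [5, 5, 10] → torsion [5, 5, 10]

Answer: M ≅ ℤ/5 ⊕ ℤ/5 ⊕ ℤ/10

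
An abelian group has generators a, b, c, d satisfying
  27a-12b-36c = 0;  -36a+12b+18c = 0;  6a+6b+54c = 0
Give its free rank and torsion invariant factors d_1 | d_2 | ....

rank_ℚ(R)=3; free=4−3=1
SNF(R) diag = [3, 6, 18] → torsion [3, 6, 18]

Answer: M ≅ ℤ^1 ⊕ ℤ/3 ⊕ ℤ/6 ⊕ ℤ/18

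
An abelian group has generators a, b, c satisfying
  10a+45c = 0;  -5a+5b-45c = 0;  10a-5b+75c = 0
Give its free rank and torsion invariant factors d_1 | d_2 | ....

Answer: M ≅ ℤ/5 ⊕ ℤ/5 ⊕ ℤ/15

Derivation:
rank_ℚ(R)=3; free=3−3=0
SNF(R) diag = [5, 5, 15] → torsion [5, 5, 15]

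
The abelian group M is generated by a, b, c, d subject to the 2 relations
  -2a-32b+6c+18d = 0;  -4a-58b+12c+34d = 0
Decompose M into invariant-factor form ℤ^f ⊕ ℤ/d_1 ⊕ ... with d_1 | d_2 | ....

Answer: M ≅ ℤ^2 ⊕ ℤ/2 ⊕ ℤ/2

Derivation:
rank_ℚ(R)=2; free=4−2=2
SNF(R) diag = [2, 2] → torsion [2, 2]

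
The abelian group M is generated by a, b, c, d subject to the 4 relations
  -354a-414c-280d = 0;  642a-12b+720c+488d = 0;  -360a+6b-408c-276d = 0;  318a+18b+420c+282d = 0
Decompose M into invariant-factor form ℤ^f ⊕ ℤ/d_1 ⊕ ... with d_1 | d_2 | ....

Answer: M ≅ ℤ/2 ⊕ ℤ/6 ⊕ ℤ/6 ⊕ ℤ/18

Derivation:
rank_ℚ(R)=4; free=4−4=0
SNF(R) diag = [2, 6, 6, 18] → torsion [2, 6, 6, 18]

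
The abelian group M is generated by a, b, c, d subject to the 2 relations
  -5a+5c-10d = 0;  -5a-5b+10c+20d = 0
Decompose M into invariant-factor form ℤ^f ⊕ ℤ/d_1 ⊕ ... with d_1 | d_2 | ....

rank_ℚ(R)=2; free=4−2=2
SNF(R) diag = [5, 5] → torsion [5, 5]

Answer: M ≅ ℤ^2 ⊕ ℤ/5 ⊕ ℤ/5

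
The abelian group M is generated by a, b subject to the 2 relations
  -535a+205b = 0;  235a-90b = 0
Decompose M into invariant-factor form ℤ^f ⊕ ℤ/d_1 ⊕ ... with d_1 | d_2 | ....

Answer: M ≅ ℤ/5 ⊕ ℤ/5

Derivation:
rank_ℚ(R)=2; free=2−2=0
SNF(R) diag = [5, 5] → torsion [5, 5]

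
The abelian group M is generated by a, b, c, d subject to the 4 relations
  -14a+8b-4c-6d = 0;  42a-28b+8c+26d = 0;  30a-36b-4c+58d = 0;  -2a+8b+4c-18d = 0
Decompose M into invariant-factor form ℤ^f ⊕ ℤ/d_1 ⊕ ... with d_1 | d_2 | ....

rank_ℚ(R)=4; free=4−4=0
SNF(R) diag = [2, 4, 4, 8] → torsion [2, 4, 4, 8]

Answer: M ≅ ℤ/2 ⊕ ℤ/4 ⊕ ℤ/4 ⊕ ℤ/8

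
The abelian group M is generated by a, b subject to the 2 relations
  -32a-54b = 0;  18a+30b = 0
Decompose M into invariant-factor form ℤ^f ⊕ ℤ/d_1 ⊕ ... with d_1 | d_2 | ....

Answer: M ≅ ℤ/2 ⊕ ℤ/6

Derivation:
rank_ℚ(R)=2; free=2−2=0
SNF(R) diag = [2, 6] → torsion [2, 6]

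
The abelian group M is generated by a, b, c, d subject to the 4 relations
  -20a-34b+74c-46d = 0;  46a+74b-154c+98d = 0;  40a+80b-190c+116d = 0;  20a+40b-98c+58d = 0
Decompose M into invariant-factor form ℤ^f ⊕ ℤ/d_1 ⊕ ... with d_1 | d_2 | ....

rank_ℚ(R)=4; free=4−4=0
SNF(R) diag = [2, 6, 6, 6] → torsion [2, 6, 6, 6]

Answer: M ≅ ℤ/2 ⊕ ℤ/6 ⊕ ℤ/6 ⊕ ℤ/6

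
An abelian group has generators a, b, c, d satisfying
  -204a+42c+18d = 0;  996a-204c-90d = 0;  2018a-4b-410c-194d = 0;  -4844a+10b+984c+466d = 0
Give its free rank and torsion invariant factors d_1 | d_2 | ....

rank_ℚ(R)=4; free=4−4=0
SNF(R) diag = [2, 2, 6, 18] → torsion [2, 2, 6, 18]

Answer: M ≅ ℤ/2 ⊕ ℤ/2 ⊕ ℤ/6 ⊕ ℤ/18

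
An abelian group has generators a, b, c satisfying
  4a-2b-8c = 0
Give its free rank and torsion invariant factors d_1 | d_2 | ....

rank_ℚ(R)=1; free=3−1=2
SNF(R) diag = [2] → torsion [2]

Answer: M ≅ ℤ^2 ⊕ ℤ/2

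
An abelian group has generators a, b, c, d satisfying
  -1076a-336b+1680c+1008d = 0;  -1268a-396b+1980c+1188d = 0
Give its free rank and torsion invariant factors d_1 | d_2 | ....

Answer: M ≅ ℤ^2 ⊕ ℤ/4 ⊕ ℤ/12

Derivation:
rank_ℚ(R)=2; free=4−2=2
SNF(R) diag = [4, 12] → torsion [4, 12]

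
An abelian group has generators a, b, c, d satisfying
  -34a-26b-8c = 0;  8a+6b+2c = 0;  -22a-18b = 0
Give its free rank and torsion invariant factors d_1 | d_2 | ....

Answer: M ≅ ℤ^1 ⊕ ℤ/2 ⊕ ℤ/2 ⊕ ℤ/4

Derivation:
rank_ℚ(R)=3; free=4−3=1
SNF(R) diag = [2, 2, 4] → torsion [2, 2, 4]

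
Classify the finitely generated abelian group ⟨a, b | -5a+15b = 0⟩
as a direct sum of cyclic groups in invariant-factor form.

Answer: M ≅ ℤ^1 ⊕ ℤ/5

Derivation:
rank_ℚ(R)=1; free=2−1=1
SNF(R) diag = [5] → torsion [5]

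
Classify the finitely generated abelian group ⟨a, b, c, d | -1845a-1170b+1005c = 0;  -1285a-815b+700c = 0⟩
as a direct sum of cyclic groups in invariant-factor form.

rank_ℚ(R)=2; free=4−2=2
SNF(R) diag = [5, 15] → torsion [5, 15]

Answer: M ≅ ℤ^2 ⊕ ℤ/5 ⊕ ℤ/15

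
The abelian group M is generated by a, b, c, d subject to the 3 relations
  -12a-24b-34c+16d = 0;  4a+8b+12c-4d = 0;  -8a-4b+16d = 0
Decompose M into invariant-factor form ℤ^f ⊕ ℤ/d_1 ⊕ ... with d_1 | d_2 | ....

Answer: M ≅ ℤ^1 ⊕ ℤ/2 ⊕ ℤ/4 ⊕ ℤ/4

Derivation:
rank_ℚ(R)=3; free=4−3=1
SNF(R) diag = [2, 4, 4] → torsion [2, 4, 4]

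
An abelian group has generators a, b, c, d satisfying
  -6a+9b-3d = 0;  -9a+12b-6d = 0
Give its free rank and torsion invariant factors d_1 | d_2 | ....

Answer: M ≅ ℤ^2 ⊕ ℤ/3 ⊕ ℤ/3

Derivation:
rank_ℚ(R)=2; free=4−2=2
SNF(R) diag = [3, 3] → torsion [3, 3]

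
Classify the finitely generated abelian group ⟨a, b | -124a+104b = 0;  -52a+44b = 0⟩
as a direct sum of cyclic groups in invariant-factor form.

Answer: M ≅ ℤ/4 ⊕ ℤ/12

Derivation:
rank_ℚ(R)=2; free=2−2=0
SNF(R) diag = [4, 12] → torsion [4, 12]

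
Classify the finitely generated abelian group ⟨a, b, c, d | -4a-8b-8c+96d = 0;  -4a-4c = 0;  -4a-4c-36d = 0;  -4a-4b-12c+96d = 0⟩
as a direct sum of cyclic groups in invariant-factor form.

Answer: M ≅ ℤ/4 ⊕ ℤ/4 ⊕ ℤ/12 ⊕ ℤ/36

Derivation:
rank_ℚ(R)=4; free=4−4=0
SNF(R) diag = [4, 4, 12, 36] → torsion [4, 4, 12, 36]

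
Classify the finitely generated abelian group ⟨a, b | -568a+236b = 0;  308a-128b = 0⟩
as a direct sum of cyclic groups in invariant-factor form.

rank_ℚ(R)=2; free=2−2=0
SNF(R) diag = [4, 4] → torsion [4, 4]

Answer: M ≅ ℤ/4 ⊕ ℤ/4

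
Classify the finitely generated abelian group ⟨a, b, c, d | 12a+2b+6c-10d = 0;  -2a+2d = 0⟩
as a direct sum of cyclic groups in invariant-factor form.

Answer: M ≅ ℤ^2 ⊕ ℤ/2 ⊕ ℤ/2

Derivation:
rank_ℚ(R)=2; free=4−2=2
SNF(R) diag = [2, 2] → torsion [2, 2]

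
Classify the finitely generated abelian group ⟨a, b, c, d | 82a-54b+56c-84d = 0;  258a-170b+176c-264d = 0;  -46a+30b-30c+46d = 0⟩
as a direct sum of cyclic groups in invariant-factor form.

Answer: M ≅ ℤ^1 ⊕ ℤ/2 ⊕ ℤ/2 ⊕ ℤ/4

Derivation:
rank_ℚ(R)=3; free=4−3=1
SNF(R) diag = [2, 2, 4] → torsion [2, 2, 4]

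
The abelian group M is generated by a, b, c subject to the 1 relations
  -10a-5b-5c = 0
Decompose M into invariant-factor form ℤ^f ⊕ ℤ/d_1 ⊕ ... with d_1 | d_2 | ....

rank_ℚ(R)=1; free=3−1=2
SNF(R) diag = [5] → torsion [5]

Answer: M ≅ ℤ^2 ⊕ ℤ/5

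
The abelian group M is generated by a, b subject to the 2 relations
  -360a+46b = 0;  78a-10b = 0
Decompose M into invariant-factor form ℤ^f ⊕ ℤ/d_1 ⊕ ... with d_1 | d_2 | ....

rank_ℚ(R)=2; free=2−2=0
SNF(R) diag = [2, 6] → torsion [2, 6]

Answer: M ≅ ℤ/2 ⊕ ℤ/6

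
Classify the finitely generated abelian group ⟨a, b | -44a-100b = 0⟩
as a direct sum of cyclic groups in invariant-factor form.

Answer: M ≅ ℤ^1 ⊕ ℤ/4

Derivation:
rank_ℚ(R)=1; free=2−1=1
SNF(R) diag = [4] → torsion [4]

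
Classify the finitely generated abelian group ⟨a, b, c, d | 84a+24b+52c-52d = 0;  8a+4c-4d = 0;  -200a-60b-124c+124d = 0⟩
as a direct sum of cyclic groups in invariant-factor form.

Answer: M ≅ ℤ^1 ⊕ ℤ/4 ⊕ ℤ/4 ⊕ ℤ/12

Derivation:
rank_ℚ(R)=3; free=4−3=1
SNF(R) diag = [4, 4, 12] → torsion [4, 4, 12]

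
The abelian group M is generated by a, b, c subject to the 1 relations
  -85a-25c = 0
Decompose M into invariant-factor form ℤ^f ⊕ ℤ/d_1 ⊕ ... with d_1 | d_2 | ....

rank_ℚ(R)=1; free=3−1=2
SNF(R) diag = [5] → torsion [5]

Answer: M ≅ ℤ^2 ⊕ ℤ/5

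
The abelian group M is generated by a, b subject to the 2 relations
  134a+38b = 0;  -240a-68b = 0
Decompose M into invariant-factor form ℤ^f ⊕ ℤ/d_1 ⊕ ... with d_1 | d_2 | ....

Answer: M ≅ ℤ/2 ⊕ ℤ/4

Derivation:
rank_ℚ(R)=2; free=2−2=0
SNF(R) diag = [2, 4] → torsion [2, 4]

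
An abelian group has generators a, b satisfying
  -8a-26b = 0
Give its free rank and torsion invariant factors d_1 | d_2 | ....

rank_ℚ(R)=1; free=2−1=1
SNF(R) diag = [2] → torsion [2]

Answer: M ≅ ℤ^1 ⊕ ℤ/2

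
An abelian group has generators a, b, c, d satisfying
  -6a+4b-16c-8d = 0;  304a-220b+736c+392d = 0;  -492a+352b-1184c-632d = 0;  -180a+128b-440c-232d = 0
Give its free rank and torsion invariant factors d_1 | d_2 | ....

Answer: M ≅ ℤ/2 ⊕ ℤ/4 ⊕ ℤ/8 ⊕ ℤ/24

Derivation:
rank_ℚ(R)=4; free=4−4=0
SNF(R) diag = [2, 4, 8, 24] → torsion [2, 4, 8, 24]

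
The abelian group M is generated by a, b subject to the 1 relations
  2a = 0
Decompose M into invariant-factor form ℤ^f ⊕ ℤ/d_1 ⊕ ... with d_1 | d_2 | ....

Answer: M ≅ ℤ^1 ⊕ ℤ/2

Derivation:
rank_ℚ(R)=1; free=2−1=1
SNF(R) diag = [2] → torsion [2]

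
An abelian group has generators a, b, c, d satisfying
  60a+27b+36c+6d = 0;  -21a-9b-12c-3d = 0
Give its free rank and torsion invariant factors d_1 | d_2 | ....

Answer: M ≅ ℤ^2 ⊕ ℤ/3 ⊕ ℤ/3

Derivation:
rank_ℚ(R)=2; free=4−2=2
SNF(R) diag = [3, 3] → torsion [3, 3]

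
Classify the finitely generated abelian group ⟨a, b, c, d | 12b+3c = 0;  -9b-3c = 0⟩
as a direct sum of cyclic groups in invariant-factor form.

rank_ℚ(R)=2; free=4−2=2
SNF(R) diag = [3, 3] → torsion [3, 3]

Answer: M ≅ ℤ^2 ⊕ ℤ/3 ⊕ ℤ/3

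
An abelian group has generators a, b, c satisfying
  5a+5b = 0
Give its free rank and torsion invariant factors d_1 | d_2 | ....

rank_ℚ(R)=1; free=3−1=2
SNF(R) diag = [5] → torsion [5]

Answer: M ≅ ℤ^2 ⊕ ℤ/5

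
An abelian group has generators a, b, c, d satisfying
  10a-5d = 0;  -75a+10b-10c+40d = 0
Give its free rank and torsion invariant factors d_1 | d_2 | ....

rank_ℚ(R)=2; free=4−2=2
SNF(R) diag = [5, 5] → torsion [5, 5]

Answer: M ≅ ℤ^2 ⊕ ℤ/5 ⊕ ℤ/5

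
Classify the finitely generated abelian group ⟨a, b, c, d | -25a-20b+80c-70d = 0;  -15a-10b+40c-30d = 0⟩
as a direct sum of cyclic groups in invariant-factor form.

rank_ℚ(R)=2; free=4−2=2
SNF(R) diag = [5, 10] → torsion [5, 10]

Answer: M ≅ ℤ^2 ⊕ ℤ/5 ⊕ ℤ/10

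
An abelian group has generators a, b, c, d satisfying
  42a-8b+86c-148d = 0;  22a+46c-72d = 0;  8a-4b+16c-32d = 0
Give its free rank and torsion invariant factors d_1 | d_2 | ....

rank_ℚ(R)=3; free=4−3=1
SNF(R) diag = [2, 4, 4] → torsion [2, 4, 4]

Answer: M ≅ ℤ^1 ⊕ ℤ/2 ⊕ ℤ/4 ⊕ ℤ/4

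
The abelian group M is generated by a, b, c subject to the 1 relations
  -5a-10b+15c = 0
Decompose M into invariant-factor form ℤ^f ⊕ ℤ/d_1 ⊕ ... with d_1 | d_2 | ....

rank_ℚ(R)=1; free=3−1=2
SNF(R) diag = [5] → torsion [5]

Answer: M ≅ ℤ^2 ⊕ ℤ/5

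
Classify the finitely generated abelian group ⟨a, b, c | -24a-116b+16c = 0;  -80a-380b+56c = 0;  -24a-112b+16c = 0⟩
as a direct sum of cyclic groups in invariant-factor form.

Answer: M ≅ ℤ/4 ⊕ ℤ/8 ⊕ ℤ/8

Derivation:
rank_ℚ(R)=3; free=3−3=0
SNF(R) diag = [4, 8, 8] → torsion [4, 8, 8]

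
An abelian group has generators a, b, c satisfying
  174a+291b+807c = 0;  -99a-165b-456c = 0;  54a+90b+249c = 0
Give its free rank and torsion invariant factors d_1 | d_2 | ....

Answer: M ≅ ℤ/3 ⊕ ℤ/3 ⊕ ℤ/3

Derivation:
rank_ℚ(R)=3; free=3−3=0
SNF(R) diag = [3, 3, 3] → torsion [3, 3, 3]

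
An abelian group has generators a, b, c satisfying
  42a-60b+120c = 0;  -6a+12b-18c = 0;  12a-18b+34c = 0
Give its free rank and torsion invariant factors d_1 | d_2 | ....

Answer: M ≅ ℤ/2 ⊕ ℤ/6 ⊕ ℤ/6

Derivation:
rank_ℚ(R)=3; free=3−3=0
SNF(R) diag = [2, 6, 6] → torsion [2, 6, 6]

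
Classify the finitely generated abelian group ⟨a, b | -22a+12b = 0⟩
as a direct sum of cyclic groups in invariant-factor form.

Answer: M ≅ ℤ^1 ⊕ ℤ/2

Derivation:
rank_ℚ(R)=1; free=2−1=1
SNF(R) diag = [2] → torsion [2]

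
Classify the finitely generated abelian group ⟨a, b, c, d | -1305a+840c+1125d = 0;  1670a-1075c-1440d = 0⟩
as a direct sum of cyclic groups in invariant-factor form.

rank_ℚ(R)=2; free=4−2=2
SNF(R) diag = [5, 15] → torsion [5, 15]

Answer: M ≅ ℤ^2 ⊕ ℤ/5 ⊕ ℤ/15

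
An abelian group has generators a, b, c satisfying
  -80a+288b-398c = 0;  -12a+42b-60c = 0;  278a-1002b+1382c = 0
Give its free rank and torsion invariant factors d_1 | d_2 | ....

rank_ℚ(R)=3; free=3−3=0
SNF(R) diag = [2, 6, 6] → torsion [2, 6, 6]

Answer: M ≅ ℤ/2 ⊕ ℤ/6 ⊕ ℤ/6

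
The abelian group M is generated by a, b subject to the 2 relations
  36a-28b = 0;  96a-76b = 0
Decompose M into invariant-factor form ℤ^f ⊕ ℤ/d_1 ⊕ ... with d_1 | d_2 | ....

rank_ℚ(R)=2; free=2−2=0
SNF(R) diag = [4, 12] → torsion [4, 12]

Answer: M ≅ ℤ/4 ⊕ ℤ/12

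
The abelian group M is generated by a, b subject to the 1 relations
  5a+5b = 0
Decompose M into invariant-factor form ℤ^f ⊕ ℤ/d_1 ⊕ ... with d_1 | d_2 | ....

Answer: M ≅ ℤ^1 ⊕ ℤ/5

Derivation:
rank_ℚ(R)=1; free=2−1=1
SNF(R) diag = [5] → torsion [5]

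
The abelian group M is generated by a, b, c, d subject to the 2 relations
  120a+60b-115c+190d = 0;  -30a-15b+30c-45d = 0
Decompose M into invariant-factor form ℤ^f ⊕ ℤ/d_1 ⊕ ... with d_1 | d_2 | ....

Answer: M ≅ ℤ^2 ⊕ ℤ/5 ⊕ ℤ/15

Derivation:
rank_ℚ(R)=2; free=4−2=2
SNF(R) diag = [5, 15] → torsion [5, 15]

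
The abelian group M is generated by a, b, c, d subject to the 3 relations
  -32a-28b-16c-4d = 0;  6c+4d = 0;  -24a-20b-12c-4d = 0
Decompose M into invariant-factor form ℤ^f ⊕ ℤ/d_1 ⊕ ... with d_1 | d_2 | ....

Answer: M ≅ ℤ^1 ⊕ ℤ/2 ⊕ ℤ/4 ⊕ ℤ/8

Derivation:
rank_ℚ(R)=3; free=4−3=1
SNF(R) diag = [2, 4, 8] → torsion [2, 4, 8]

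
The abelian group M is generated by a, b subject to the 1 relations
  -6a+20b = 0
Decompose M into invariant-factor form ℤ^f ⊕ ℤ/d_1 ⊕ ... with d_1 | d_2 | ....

rank_ℚ(R)=1; free=2−1=1
SNF(R) diag = [2] → torsion [2]

Answer: M ≅ ℤ^1 ⊕ ℤ/2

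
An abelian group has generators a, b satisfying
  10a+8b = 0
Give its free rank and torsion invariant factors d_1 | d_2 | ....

Answer: M ≅ ℤ^1 ⊕ ℤ/2

Derivation:
rank_ℚ(R)=1; free=2−1=1
SNF(R) diag = [2] → torsion [2]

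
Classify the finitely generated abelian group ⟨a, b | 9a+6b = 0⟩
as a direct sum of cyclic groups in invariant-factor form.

Answer: M ≅ ℤ^1 ⊕ ℤ/3

Derivation:
rank_ℚ(R)=1; free=2−1=1
SNF(R) diag = [3] → torsion [3]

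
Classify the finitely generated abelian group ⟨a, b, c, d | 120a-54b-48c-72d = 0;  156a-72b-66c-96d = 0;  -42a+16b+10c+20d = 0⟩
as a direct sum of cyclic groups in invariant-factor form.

rank_ℚ(R)=3; free=4−3=1
SNF(R) diag = [2, 6, 6] → torsion [2, 6, 6]

Answer: M ≅ ℤ^1 ⊕ ℤ/2 ⊕ ℤ/6 ⊕ ℤ/6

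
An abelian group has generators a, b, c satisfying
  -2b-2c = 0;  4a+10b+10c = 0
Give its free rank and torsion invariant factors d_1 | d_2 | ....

rank_ℚ(R)=2; free=3−2=1
SNF(R) diag = [2, 4] → torsion [2, 4]

Answer: M ≅ ℤ^1 ⊕ ℤ/2 ⊕ ℤ/4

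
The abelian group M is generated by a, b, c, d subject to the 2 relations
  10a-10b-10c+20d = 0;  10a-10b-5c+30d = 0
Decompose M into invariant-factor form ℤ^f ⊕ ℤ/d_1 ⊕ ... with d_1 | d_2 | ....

rank_ℚ(R)=2; free=4−2=2
SNF(R) diag = [5, 10] → torsion [5, 10]

Answer: M ≅ ℤ^2 ⊕ ℤ/5 ⊕ ℤ/10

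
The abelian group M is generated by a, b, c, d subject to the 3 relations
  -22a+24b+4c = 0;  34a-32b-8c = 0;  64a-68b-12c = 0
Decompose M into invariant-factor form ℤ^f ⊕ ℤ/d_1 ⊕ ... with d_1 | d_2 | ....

Answer: M ≅ ℤ^1 ⊕ ℤ/2 ⊕ ℤ/4 ⊕ ℤ/4

Derivation:
rank_ℚ(R)=3; free=4−3=1
SNF(R) diag = [2, 4, 4] → torsion [2, 4, 4]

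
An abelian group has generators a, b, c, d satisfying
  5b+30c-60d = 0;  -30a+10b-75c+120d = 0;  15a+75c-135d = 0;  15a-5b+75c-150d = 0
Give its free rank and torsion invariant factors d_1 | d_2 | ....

Answer: M ≅ ℤ/5 ⊕ ℤ/15 ⊕ ℤ/15 ⊕ ℤ/15

Derivation:
rank_ℚ(R)=4; free=4−4=0
SNF(R) diag = [5, 15, 15, 15] → torsion [5, 15, 15, 15]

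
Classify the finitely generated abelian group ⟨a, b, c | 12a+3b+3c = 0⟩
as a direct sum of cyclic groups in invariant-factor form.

Answer: M ≅ ℤ^2 ⊕ ℤ/3

Derivation:
rank_ℚ(R)=1; free=3−1=2
SNF(R) diag = [3] → torsion [3]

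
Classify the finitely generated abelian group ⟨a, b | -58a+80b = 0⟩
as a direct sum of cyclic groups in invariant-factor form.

rank_ℚ(R)=1; free=2−1=1
SNF(R) diag = [2] → torsion [2]

Answer: M ≅ ℤ^1 ⊕ ℤ/2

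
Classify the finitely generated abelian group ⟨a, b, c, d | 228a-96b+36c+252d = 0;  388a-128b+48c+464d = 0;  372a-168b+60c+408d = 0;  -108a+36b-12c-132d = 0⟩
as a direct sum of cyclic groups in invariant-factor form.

rank_ℚ(R)=4; free=4−4=0
SNF(R) diag = [4, 12, 12, 36] → torsion [4, 12, 12, 36]

Answer: M ≅ ℤ/4 ⊕ ℤ/12 ⊕ ℤ/12 ⊕ ℤ/36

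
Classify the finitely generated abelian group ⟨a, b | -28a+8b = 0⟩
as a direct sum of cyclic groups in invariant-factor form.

rank_ℚ(R)=1; free=2−1=1
SNF(R) diag = [4] → torsion [4]

Answer: M ≅ ℤ^1 ⊕ ℤ/4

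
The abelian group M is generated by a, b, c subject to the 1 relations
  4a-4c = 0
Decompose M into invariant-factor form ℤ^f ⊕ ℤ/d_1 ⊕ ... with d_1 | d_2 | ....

Answer: M ≅ ℤ^2 ⊕ ℤ/4

Derivation:
rank_ℚ(R)=1; free=3−1=2
SNF(R) diag = [4] → torsion [4]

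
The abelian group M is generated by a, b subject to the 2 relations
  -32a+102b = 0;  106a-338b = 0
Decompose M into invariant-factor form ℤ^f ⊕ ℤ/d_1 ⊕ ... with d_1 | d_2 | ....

Answer: M ≅ ℤ/2 ⊕ ℤ/2

Derivation:
rank_ℚ(R)=2; free=2−2=0
SNF(R) diag = [2, 2] → torsion [2, 2]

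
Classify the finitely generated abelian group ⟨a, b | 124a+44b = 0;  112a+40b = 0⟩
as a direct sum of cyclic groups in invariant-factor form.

Answer: M ≅ ℤ/4 ⊕ ℤ/8

Derivation:
rank_ℚ(R)=2; free=2−2=0
SNF(R) diag = [4, 8] → torsion [4, 8]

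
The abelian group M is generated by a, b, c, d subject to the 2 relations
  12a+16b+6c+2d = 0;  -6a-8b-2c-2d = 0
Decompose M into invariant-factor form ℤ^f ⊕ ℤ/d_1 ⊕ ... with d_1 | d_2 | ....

rank_ℚ(R)=2; free=4−2=2
SNF(R) diag = [2, 2] → torsion [2, 2]

Answer: M ≅ ℤ^2 ⊕ ℤ/2 ⊕ ℤ/2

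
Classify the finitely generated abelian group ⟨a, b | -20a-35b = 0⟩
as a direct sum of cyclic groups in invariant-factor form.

Answer: M ≅ ℤ^1 ⊕ ℤ/5

Derivation:
rank_ℚ(R)=1; free=2−1=1
SNF(R) diag = [5] → torsion [5]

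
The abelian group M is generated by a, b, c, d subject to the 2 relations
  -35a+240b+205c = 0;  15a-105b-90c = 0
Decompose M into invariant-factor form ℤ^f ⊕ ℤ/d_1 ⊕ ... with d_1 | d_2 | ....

Answer: M ≅ ℤ^2 ⊕ ℤ/5 ⊕ ℤ/15

Derivation:
rank_ℚ(R)=2; free=4−2=2
SNF(R) diag = [5, 15] → torsion [5, 15]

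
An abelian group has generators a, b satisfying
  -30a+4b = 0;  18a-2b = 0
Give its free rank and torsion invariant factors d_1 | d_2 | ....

rank_ℚ(R)=2; free=2−2=0
SNF(R) diag = [2, 6] → torsion [2, 6]

Answer: M ≅ ℤ/2 ⊕ ℤ/6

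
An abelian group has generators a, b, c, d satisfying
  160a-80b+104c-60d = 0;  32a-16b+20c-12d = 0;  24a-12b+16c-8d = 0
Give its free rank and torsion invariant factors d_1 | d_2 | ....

Answer: M ≅ ℤ^1 ⊕ ℤ/4 ⊕ ℤ/4 ⊕ ℤ/4

Derivation:
rank_ℚ(R)=3; free=4−3=1
SNF(R) diag = [4, 4, 4] → torsion [4, 4, 4]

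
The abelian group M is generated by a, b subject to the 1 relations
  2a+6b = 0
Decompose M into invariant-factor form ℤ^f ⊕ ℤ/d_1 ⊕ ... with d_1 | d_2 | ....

rank_ℚ(R)=1; free=2−1=1
SNF(R) diag = [2] → torsion [2]

Answer: M ≅ ℤ^1 ⊕ ℤ/2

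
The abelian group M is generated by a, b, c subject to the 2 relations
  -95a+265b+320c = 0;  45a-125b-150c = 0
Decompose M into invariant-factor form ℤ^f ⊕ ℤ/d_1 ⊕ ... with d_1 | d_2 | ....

rank_ℚ(R)=2; free=3−2=1
SNF(R) diag = [5, 10] → torsion [5, 10]

Answer: M ≅ ℤ^1 ⊕ ℤ/5 ⊕ ℤ/10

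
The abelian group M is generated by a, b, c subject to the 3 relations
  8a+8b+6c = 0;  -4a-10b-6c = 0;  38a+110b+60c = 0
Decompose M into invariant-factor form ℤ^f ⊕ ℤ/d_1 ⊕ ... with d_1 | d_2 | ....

Answer: M ≅ ℤ/2 ⊕ ℤ/6 ⊕ ℤ/18

Derivation:
rank_ℚ(R)=3; free=3−3=0
SNF(R) diag = [2, 6, 18] → torsion [2, 6, 18]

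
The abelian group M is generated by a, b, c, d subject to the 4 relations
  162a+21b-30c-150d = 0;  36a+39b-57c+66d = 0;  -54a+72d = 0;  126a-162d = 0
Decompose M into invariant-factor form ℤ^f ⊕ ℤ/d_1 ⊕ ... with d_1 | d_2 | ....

Answer: M ≅ ℤ/3 ⊕ ℤ/9 ⊕ ℤ/18 ⊕ ℤ/18

Derivation:
rank_ℚ(R)=4; free=4−4=0
SNF(R) diag = [3, 9, 18, 18] → torsion [3, 9, 18, 18]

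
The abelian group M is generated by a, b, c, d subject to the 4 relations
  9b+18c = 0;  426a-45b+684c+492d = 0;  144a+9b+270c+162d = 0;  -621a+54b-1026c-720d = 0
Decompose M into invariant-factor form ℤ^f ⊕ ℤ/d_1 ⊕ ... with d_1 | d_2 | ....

Answer: M ≅ ℤ/3 ⊕ ℤ/9 ⊕ ℤ/18 ⊕ ℤ/18

Derivation:
rank_ℚ(R)=4; free=4−4=0
SNF(R) diag = [3, 9, 18, 18] → torsion [3, 9, 18, 18]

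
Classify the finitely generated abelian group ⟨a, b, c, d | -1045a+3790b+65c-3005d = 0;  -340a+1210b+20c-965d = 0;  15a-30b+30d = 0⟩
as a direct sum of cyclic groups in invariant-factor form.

rank_ℚ(R)=3; free=4−3=1
SNF(R) diag = [5, 15, 45] → torsion [5, 15, 45]

Answer: M ≅ ℤ^1 ⊕ ℤ/5 ⊕ ℤ/15 ⊕ ℤ/45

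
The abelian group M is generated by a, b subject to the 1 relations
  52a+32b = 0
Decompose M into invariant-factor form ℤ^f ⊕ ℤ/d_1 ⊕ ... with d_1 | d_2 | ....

Answer: M ≅ ℤ^1 ⊕ ℤ/4

Derivation:
rank_ℚ(R)=1; free=2−1=1
SNF(R) diag = [4] → torsion [4]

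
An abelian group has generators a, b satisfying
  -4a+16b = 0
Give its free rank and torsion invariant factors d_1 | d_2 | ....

rank_ℚ(R)=1; free=2−1=1
SNF(R) diag = [4] → torsion [4]

Answer: M ≅ ℤ^1 ⊕ ℤ/4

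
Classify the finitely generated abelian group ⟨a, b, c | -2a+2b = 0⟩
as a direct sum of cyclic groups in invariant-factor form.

rank_ℚ(R)=1; free=3−1=2
SNF(R) diag = [2] → torsion [2]

Answer: M ≅ ℤ^2 ⊕ ℤ/2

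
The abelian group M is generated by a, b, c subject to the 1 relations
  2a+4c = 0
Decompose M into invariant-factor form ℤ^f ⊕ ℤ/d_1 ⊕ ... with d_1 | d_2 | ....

Answer: M ≅ ℤ^2 ⊕ ℤ/2

Derivation:
rank_ℚ(R)=1; free=3−1=2
SNF(R) diag = [2] → torsion [2]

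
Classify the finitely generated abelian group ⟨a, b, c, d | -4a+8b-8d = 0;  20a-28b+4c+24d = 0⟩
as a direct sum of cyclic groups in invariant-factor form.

Answer: M ≅ ℤ^2 ⊕ ℤ/4 ⊕ ℤ/4

Derivation:
rank_ℚ(R)=2; free=4−2=2
SNF(R) diag = [4, 4] → torsion [4, 4]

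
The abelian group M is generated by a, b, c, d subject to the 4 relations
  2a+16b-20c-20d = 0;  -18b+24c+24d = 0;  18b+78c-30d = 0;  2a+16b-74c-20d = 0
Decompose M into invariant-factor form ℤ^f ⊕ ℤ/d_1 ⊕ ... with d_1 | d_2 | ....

rank_ℚ(R)=4; free=4−4=0
SNF(R) diag = [2, 6, 18, 54] → torsion [2, 6, 18, 54]

Answer: M ≅ ℤ/2 ⊕ ℤ/6 ⊕ ℤ/18 ⊕ ℤ/54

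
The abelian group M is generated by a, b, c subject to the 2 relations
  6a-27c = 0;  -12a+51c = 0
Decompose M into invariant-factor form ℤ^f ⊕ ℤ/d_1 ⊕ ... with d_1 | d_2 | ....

rank_ℚ(R)=2; free=3−2=1
SNF(R) diag = [3, 6] → torsion [3, 6]

Answer: M ≅ ℤ^1 ⊕ ℤ/3 ⊕ ℤ/6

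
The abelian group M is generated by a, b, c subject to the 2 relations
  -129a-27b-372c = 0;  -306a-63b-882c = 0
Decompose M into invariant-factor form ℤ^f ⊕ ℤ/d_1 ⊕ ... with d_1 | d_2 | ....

Answer: M ≅ ℤ^1 ⊕ ℤ/3 ⊕ ℤ/9

Derivation:
rank_ℚ(R)=2; free=3−2=1
SNF(R) diag = [3, 9] → torsion [3, 9]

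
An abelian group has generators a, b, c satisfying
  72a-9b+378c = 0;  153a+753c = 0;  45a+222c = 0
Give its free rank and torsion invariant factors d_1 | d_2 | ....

rank_ℚ(R)=3; free=3−3=0
SNF(R) diag = [3, 9, 27] → torsion [3, 9, 27]

Answer: M ≅ ℤ/3 ⊕ ℤ/9 ⊕ ℤ/27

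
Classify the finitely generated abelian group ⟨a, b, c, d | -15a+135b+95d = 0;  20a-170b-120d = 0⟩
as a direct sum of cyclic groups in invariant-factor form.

Answer: M ≅ ℤ^2 ⊕ ℤ/5 ⊕ ℤ/10

Derivation:
rank_ℚ(R)=2; free=4−2=2
SNF(R) diag = [5, 10] → torsion [5, 10]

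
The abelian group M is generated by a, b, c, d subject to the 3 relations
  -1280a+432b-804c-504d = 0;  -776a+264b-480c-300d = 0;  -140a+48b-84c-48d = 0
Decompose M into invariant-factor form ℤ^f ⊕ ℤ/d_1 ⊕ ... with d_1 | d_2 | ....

rank_ℚ(R)=3; free=4−3=1
SNF(R) diag = [4, 12, 36] → torsion [4, 12, 36]

Answer: M ≅ ℤ^1 ⊕ ℤ/4 ⊕ ℤ/12 ⊕ ℤ/36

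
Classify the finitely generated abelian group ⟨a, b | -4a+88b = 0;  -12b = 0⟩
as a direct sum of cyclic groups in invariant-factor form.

rank_ℚ(R)=2; free=2−2=0
SNF(R) diag = [4, 12] → torsion [4, 12]

Answer: M ≅ ℤ/4 ⊕ ℤ/12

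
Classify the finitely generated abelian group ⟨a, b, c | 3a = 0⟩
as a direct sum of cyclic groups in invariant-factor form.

Answer: M ≅ ℤ^2 ⊕ ℤ/3

Derivation:
rank_ℚ(R)=1; free=3−1=2
SNF(R) diag = [3] → torsion [3]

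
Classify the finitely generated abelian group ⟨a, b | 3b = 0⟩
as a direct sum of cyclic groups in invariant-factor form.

rank_ℚ(R)=1; free=2−1=1
SNF(R) diag = [3] → torsion [3]

Answer: M ≅ ℤ^1 ⊕ ℤ/3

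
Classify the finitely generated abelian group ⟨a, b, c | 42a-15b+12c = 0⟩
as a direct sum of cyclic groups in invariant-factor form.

rank_ℚ(R)=1; free=3−1=2
SNF(R) diag = [3] → torsion [3]

Answer: M ≅ ℤ^2 ⊕ ℤ/3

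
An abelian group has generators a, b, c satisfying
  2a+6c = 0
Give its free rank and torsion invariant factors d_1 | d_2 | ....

rank_ℚ(R)=1; free=3−1=2
SNF(R) diag = [2] → torsion [2]

Answer: M ≅ ℤ^2 ⊕ ℤ/2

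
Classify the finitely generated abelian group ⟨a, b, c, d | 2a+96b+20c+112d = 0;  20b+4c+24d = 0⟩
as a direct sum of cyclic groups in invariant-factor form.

Answer: M ≅ ℤ^2 ⊕ ℤ/2 ⊕ ℤ/4

Derivation:
rank_ℚ(R)=2; free=4−2=2
SNF(R) diag = [2, 4] → torsion [2, 4]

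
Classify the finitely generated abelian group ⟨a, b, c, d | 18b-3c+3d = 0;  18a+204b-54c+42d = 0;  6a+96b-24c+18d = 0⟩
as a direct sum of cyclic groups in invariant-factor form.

rank_ℚ(R)=3; free=4−3=1
SNF(R) diag = [3, 6, 6] → torsion [3, 6, 6]

Answer: M ≅ ℤ^1 ⊕ ℤ/3 ⊕ ℤ/6 ⊕ ℤ/6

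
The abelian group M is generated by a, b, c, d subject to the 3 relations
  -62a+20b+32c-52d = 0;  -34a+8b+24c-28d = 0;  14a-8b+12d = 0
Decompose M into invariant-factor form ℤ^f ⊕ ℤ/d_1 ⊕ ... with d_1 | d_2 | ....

Answer: M ≅ ℤ^1 ⊕ ℤ/2 ⊕ ℤ/4 ⊕ ℤ/8

Derivation:
rank_ℚ(R)=3; free=4−3=1
SNF(R) diag = [2, 4, 8] → torsion [2, 4, 8]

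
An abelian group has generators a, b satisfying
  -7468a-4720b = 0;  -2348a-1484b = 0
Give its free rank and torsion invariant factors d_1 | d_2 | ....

Answer: M ≅ ℤ/4 ⊕ ℤ/12

Derivation:
rank_ℚ(R)=2; free=2−2=0
SNF(R) diag = [4, 12] → torsion [4, 12]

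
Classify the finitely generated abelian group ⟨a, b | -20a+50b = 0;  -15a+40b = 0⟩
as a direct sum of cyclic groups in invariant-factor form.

Answer: M ≅ ℤ/5 ⊕ ℤ/10

Derivation:
rank_ℚ(R)=2; free=2−2=0
SNF(R) diag = [5, 10] → torsion [5, 10]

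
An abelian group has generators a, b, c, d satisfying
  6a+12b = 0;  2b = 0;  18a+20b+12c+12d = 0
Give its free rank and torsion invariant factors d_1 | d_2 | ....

Answer: M ≅ ℤ^1 ⊕ ℤ/2 ⊕ ℤ/6 ⊕ ℤ/12

Derivation:
rank_ℚ(R)=3; free=4−3=1
SNF(R) diag = [2, 6, 12] → torsion [2, 6, 12]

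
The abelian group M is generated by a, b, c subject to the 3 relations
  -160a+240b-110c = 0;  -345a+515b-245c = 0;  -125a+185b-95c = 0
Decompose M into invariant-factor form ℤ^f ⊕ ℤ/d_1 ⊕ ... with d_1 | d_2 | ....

rank_ℚ(R)=3; free=3−3=0
SNF(R) diag = [5, 10, 10] → torsion [5, 10, 10]

Answer: M ≅ ℤ/5 ⊕ ℤ/10 ⊕ ℤ/10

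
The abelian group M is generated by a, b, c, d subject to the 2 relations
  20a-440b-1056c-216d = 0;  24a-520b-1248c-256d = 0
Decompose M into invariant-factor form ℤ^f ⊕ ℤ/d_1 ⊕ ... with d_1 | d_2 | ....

Answer: M ≅ ℤ^2 ⊕ ℤ/4 ⊕ ℤ/8

Derivation:
rank_ℚ(R)=2; free=4−2=2
SNF(R) diag = [4, 8] → torsion [4, 8]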